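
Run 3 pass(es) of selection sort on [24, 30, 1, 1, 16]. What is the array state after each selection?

Pass 1: Select minimum 1 at index 2, swap -> [1, 30, 24, 1, 16]
Pass 2: Select minimum 1 at index 3, swap -> [1, 1, 24, 30, 16]
Pass 3: Select minimum 16 at index 4, swap -> [1, 1, 16, 30, 24]


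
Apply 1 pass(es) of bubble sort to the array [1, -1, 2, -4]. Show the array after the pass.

After pass 1: [-1, 1, -4, 2] (2 swaps)
Total swaps: 2


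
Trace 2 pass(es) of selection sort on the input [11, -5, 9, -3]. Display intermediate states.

Pass 1: Select minimum -5 at index 1, swap -> [-5, 11, 9, -3]
Pass 2: Select minimum -3 at index 3, swap -> [-5, -3, 9, 11]


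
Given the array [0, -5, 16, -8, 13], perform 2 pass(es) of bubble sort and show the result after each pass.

After pass 1: [-5, 0, -8, 13, 16] (3 swaps)
After pass 2: [-5, -8, 0, 13, 16] (1 swaps)
Total swaps: 4


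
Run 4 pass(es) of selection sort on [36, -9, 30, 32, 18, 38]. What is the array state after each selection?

Pass 1: Select minimum -9 at index 1, swap -> [-9, 36, 30, 32, 18, 38]
Pass 2: Select minimum 18 at index 4, swap -> [-9, 18, 30, 32, 36, 38]
Pass 3: Select minimum 30 at index 2, swap -> [-9, 18, 30, 32, 36, 38]
Pass 4: Select minimum 32 at index 3, swap -> [-9, 18, 30, 32, 36, 38]


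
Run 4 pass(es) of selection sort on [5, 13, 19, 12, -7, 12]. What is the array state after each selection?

Pass 1: Select minimum -7 at index 4, swap -> [-7, 13, 19, 12, 5, 12]
Pass 2: Select minimum 5 at index 4, swap -> [-7, 5, 19, 12, 13, 12]
Pass 3: Select minimum 12 at index 3, swap -> [-7, 5, 12, 19, 13, 12]
Pass 4: Select minimum 12 at index 5, swap -> [-7, 5, 12, 12, 13, 19]


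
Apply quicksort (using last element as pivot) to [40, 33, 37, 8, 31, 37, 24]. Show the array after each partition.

Partition 1: pivot=24 at index 1 -> [8, 24, 37, 40, 31, 37, 33]
Partition 2: pivot=33 at index 3 -> [8, 24, 31, 33, 37, 37, 40]
Partition 3: pivot=40 at index 6 -> [8, 24, 31, 33, 37, 37, 40]
Partition 4: pivot=37 at index 5 -> [8, 24, 31, 33, 37, 37, 40]


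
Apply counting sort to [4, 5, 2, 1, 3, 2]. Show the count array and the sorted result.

Count array: [0, 1, 2, 1, 1, 1]
(count[i] = number of elements equal to i)
Cumulative count: [0, 1, 3, 4, 5, 6]
Sorted: [1, 2, 2, 3, 4, 5]


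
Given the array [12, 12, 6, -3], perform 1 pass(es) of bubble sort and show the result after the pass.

After pass 1: [12, 6, -3, 12] (2 swaps)
Total swaps: 2


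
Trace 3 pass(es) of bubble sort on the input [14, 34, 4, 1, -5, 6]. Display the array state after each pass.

After pass 1: [14, 4, 1, -5, 6, 34] (4 swaps)
After pass 2: [4, 1, -5, 6, 14, 34] (4 swaps)
After pass 3: [1, -5, 4, 6, 14, 34] (2 swaps)
Total swaps: 10


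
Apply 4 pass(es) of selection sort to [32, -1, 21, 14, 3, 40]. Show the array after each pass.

Pass 1: Select minimum -1 at index 1, swap -> [-1, 32, 21, 14, 3, 40]
Pass 2: Select minimum 3 at index 4, swap -> [-1, 3, 21, 14, 32, 40]
Pass 3: Select minimum 14 at index 3, swap -> [-1, 3, 14, 21, 32, 40]
Pass 4: Select minimum 21 at index 3, swap -> [-1, 3, 14, 21, 32, 40]


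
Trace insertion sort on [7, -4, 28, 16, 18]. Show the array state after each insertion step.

First element 7 is already 'sorted'
Insert -4: shifted 1 elements -> [-4, 7, 28, 16, 18]
Insert 28: shifted 0 elements -> [-4, 7, 28, 16, 18]
Insert 16: shifted 1 elements -> [-4, 7, 16, 28, 18]
Insert 18: shifted 1 elements -> [-4, 7, 16, 18, 28]


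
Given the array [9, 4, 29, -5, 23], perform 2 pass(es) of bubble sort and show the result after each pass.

After pass 1: [4, 9, -5, 23, 29] (3 swaps)
After pass 2: [4, -5, 9, 23, 29] (1 swaps)
Total swaps: 4


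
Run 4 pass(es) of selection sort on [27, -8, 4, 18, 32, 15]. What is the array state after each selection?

Pass 1: Select minimum -8 at index 1, swap -> [-8, 27, 4, 18, 32, 15]
Pass 2: Select minimum 4 at index 2, swap -> [-8, 4, 27, 18, 32, 15]
Pass 3: Select minimum 15 at index 5, swap -> [-8, 4, 15, 18, 32, 27]
Pass 4: Select minimum 18 at index 3, swap -> [-8, 4, 15, 18, 32, 27]


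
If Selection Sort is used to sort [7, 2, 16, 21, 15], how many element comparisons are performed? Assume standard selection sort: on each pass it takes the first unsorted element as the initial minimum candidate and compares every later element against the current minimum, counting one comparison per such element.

Pass 1: scan indices 1..4 for the minimum = 4 comparison(s); min is 2, place at index 0 -> [2, 7, 16, 21, 15]
Pass 2: scan indices 2..4 for the minimum = 3 comparison(s); min is 7, place at index 1 -> [2, 7, 16, 21, 15]
Pass 3: scan indices 3..4 for the minimum = 2 comparison(s); min is 15, place at index 2 -> [2, 7, 15, 21, 16]
Pass 4: scan indices 4..4 for the minimum = 1 comparison(s); min is 16, place at index 3 -> [2, 7, 15, 16, 21]
Selection sort always scans the whole unsorted suffix, so the count is (n-1) + (n-2) + ... + 1 = n(n-1)/2 = 5*4/2 = 10 regardless of the input order.
Total comparisons: 4 + 3 + 2 + 1 = 10


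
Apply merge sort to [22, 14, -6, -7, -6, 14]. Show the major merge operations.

Divide and conquer:
  Merge [14] + [-6] -> [-6, 14]
  Merge [22] + [-6, 14] -> [-6, 14, 22]
  Merge [-6] + [14] -> [-6, 14]
  Merge [-7] + [-6, 14] -> [-7, -6, 14]
  Merge [-6, 14, 22] + [-7, -6, 14] -> [-7, -6, -6, 14, 14, 22]


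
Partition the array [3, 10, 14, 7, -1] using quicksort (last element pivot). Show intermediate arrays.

Partition 1: pivot=-1 at index 0 -> [-1, 10, 14, 7, 3]
Partition 2: pivot=3 at index 1 -> [-1, 3, 14, 7, 10]
Partition 3: pivot=10 at index 3 -> [-1, 3, 7, 10, 14]


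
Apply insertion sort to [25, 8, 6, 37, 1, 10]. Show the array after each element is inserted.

First element 25 is already 'sorted'
Insert 8: shifted 1 elements -> [8, 25, 6, 37, 1, 10]
Insert 6: shifted 2 elements -> [6, 8, 25, 37, 1, 10]
Insert 37: shifted 0 elements -> [6, 8, 25, 37, 1, 10]
Insert 1: shifted 4 elements -> [1, 6, 8, 25, 37, 10]
Insert 10: shifted 2 elements -> [1, 6, 8, 10, 25, 37]


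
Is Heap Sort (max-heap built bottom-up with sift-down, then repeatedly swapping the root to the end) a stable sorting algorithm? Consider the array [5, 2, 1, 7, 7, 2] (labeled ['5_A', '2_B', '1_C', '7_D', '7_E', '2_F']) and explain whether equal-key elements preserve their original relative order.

Trace Heap Sort on the labeled array (the key is the number; the letter only tracks identity):
  Build max-heap: [7_D, 7_E, 2_F, 2_B, 5_A, 1_C]
  Swap root 7_D to index 5, re-heapify first 5 -> [7_E, 5_A, 2_F, 2_B, 1_C, 7_D]
  Swap root 7_E to index 4, re-heapify first 4 -> [5_A, 2_B, 2_F, 1_C, 7_E, 7_D]
  Swap root 5_A to index 3, re-heapify first 3 -> [2_B, 1_C, 2_F, 5_A, 7_E, 7_D]
  Swap root 2_B to index 2, re-heapify first 2 -> [2_F, 1_C, 2_B, 5_A, 7_E, 7_D]
  Swap root 2_F to index 1, re-heapify first 1 -> [1_C, 2_F, 2_B, 5_A, 7_E, 7_D]
Final order: [1_C, 2_F, 2_B, 5_A, 7_E, 7_D]
Equal keys:
  value 2: originally 2_B, 2_F; after sorting 2_F, 2_B -> order changed
  value 7: originally 7_D, 7_E; after sorting 7_E, 7_D -> order changed
Equal keys were reordered, so Heap Sort is not stable: heap construction and root-to-end swaps move elements without regard to the original order of equal keys. (One such input is enough; an unstable sort may happen to preserve order on other inputs, but it gives no guarantee.)
Answer: Not stable


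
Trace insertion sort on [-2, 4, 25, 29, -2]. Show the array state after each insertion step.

First element -2 is already 'sorted'
Insert 4: shifted 0 elements -> [-2, 4, 25, 29, -2]
Insert 25: shifted 0 elements -> [-2, 4, 25, 29, -2]
Insert 29: shifted 0 elements -> [-2, 4, 25, 29, -2]
Insert -2: shifted 3 elements -> [-2, -2, 4, 25, 29]


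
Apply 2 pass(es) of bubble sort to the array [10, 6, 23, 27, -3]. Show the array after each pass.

After pass 1: [6, 10, 23, -3, 27] (2 swaps)
After pass 2: [6, 10, -3, 23, 27] (1 swaps)
Total swaps: 3


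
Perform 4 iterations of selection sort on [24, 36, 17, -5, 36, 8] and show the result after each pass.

Pass 1: Select minimum -5 at index 3, swap -> [-5, 36, 17, 24, 36, 8]
Pass 2: Select minimum 8 at index 5, swap -> [-5, 8, 17, 24, 36, 36]
Pass 3: Select minimum 17 at index 2, swap -> [-5, 8, 17, 24, 36, 36]
Pass 4: Select minimum 24 at index 3, swap -> [-5, 8, 17, 24, 36, 36]


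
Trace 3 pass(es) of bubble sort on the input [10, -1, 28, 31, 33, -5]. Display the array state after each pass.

After pass 1: [-1, 10, 28, 31, -5, 33] (2 swaps)
After pass 2: [-1, 10, 28, -5, 31, 33] (1 swaps)
After pass 3: [-1, 10, -5, 28, 31, 33] (1 swaps)
Total swaps: 4


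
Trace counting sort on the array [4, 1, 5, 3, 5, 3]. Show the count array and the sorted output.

Count array: [0, 1, 0, 2, 1, 2]
(count[i] = number of elements equal to i)
Cumulative count: [0, 1, 1, 3, 4, 6]
Sorted: [1, 3, 3, 4, 5, 5]


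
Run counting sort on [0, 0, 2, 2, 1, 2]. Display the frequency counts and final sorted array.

Count array: [2, 1, 3]
(count[i] = number of elements equal to i)
Cumulative count: [2, 3, 6]
Sorted: [0, 0, 1, 2, 2, 2]


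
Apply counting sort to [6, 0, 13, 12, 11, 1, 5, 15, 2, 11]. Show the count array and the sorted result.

Count array: [1, 1, 1, 0, 0, 1, 1, 0, 0, 0, 0, 2, 1, 1, 0, 1]
(count[i] = number of elements equal to i)
Cumulative count: [1, 2, 3, 3, 3, 4, 5, 5, 5, 5, 5, 7, 8, 9, 9, 10]
Sorted: [0, 1, 2, 5, 6, 11, 11, 12, 13, 15]


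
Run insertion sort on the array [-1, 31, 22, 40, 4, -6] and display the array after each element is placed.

First element -1 is already 'sorted'
Insert 31: shifted 0 elements -> [-1, 31, 22, 40, 4, -6]
Insert 22: shifted 1 elements -> [-1, 22, 31, 40, 4, -6]
Insert 40: shifted 0 elements -> [-1, 22, 31, 40, 4, -6]
Insert 4: shifted 3 elements -> [-1, 4, 22, 31, 40, -6]
Insert -6: shifted 5 elements -> [-6, -1, 4, 22, 31, 40]


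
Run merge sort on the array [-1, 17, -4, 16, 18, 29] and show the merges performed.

Divide and conquer:
  Merge [17] + [-4] -> [-4, 17]
  Merge [-1] + [-4, 17] -> [-4, -1, 17]
  Merge [18] + [29] -> [18, 29]
  Merge [16] + [18, 29] -> [16, 18, 29]
  Merge [-4, -1, 17] + [16, 18, 29] -> [-4, -1, 16, 17, 18, 29]


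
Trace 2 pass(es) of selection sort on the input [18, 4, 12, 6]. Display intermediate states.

Pass 1: Select minimum 4 at index 1, swap -> [4, 18, 12, 6]
Pass 2: Select minimum 6 at index 3, swap -> [4, 6, 12, 18]


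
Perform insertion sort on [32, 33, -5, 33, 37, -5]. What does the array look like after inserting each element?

First element 32 is already 'sorted'
Insert 33: shifted 0 elements -> [32, 33, -5, 33, 37, -5]
Insert -5: shifted 2 elements -> [-5, 32, 33, 33, 37, -5]
Insert 33: shifted 0 elements -> [-5, 32, 33, 33, 37, -5]
Insert 37: shifted 0 elements -> [-5, 32, 33, 33, 37, -5]
Insert -5: shifted 4 elements -> [-5, -5, 32, 33, 33, 37]


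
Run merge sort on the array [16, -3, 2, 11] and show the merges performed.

Divide and conquer:
  Merge [16] + [-3] -> [-3, 16]
  Merge [2] + [11] -> [2, 11]
  Merge [-3, 16] + [2, 11] -> [-3, 2, 11, 16]


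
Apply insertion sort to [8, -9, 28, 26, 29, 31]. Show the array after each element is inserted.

First element 8 is already 'sorted'
Insert -9: shifted 1 elements -> [-9, 8, 28, 26, 29, 31]
Insert 28: shifted 0 elements -> [-9, 8, 28, 26, 29, 31]
Insert 26: shifted 1 elements -> [-9, 8, 26, 28, 29, 31]
Insert 29: shifted 0 elements -> [-9, 8, 26, 28, 29, 31]
Insert 31: shifted 0 elements -> [-9, 8, 26, 28, 29, 31]


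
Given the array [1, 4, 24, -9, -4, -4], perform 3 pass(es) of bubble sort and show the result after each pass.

After pass 1: [1, 4, -9, -4, -4, 24] (3 swaps)
After pass 2: [1, -9, -4, -4, 4, 24] (3 swaps)
After pass 3: [-9, -4, -4, 1, 4, 24] (3 swaps)
Total swaps: 9


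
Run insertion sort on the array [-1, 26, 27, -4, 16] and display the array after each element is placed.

First element -1 is already 'sorted'
Insert 26: shifted 0 elements -> [-1, 26, 27, -4, 16]
Insert 27: shifted 0 elements -> [-1, 26, 27, -4, 16]
Insert -4: shifted 3 elements -> [-4, -1, 26, 27, 16]
Insert 16: shifted 2 elements -> [-4, -1, 16, 26, 27]


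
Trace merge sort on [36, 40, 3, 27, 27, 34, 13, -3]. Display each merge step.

Divide and conquer:
  Merge [36] + [40] -> [36, 40]
  Merge [3] + [27] -> [3, 27]
  Merge [36, 40] + [3, 27] -> [3, 27, 36, 40]
  Merge [27] + [34] -> [27, 34]
  Merge [13] + [-3] -> [-3, 13]
  Merge [27, 34] + [-3, 13] -> [-3, 13, 27, 34]
  Merge [3, 27, 36, 40] + [-3, 13, 27, 34] -> [-3, 3, 13, 27, 27, 34, 36, 40]


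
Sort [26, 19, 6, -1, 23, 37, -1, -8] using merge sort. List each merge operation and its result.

Divide and conquer:
  Merge [26] + [19] -> [19, 26]
  Merge [6] + [-1] -> [-1, 6]
  Merge [19, 26] + [-1, 6] -> [-1, 6, 19, 26]
  Merge [23] + [37] -> [23, 37]
  Merge [-1] + [-8] -> [-8, -1]
  Merge [23, 37] + [-8, -1] -> [-8, -1, 23, 37]
  Merge [-1, 6, 19, 26] + [-8, -1, 23, 37] -> [-8, -1, -1, 6, 19, 23, 26, 37]


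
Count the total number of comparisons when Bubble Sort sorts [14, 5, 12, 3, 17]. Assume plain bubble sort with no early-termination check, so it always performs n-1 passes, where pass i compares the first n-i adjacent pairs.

Pass 1: compare adjacent pairs (0,1)..(3,4) = 4 comparison(s), 3 swap(s) -> [5, 12, 3, 14, 17]
Pass 2: compare adjacent pairs (0,1)..(2,3) = 3 comparison(s), 1 swap(s) -> [5, 3, 12, 14, 17]
Pass 3: compare adjacent pairs (0,1)..(1,2) = 2 comparison(s), 1 swap(s) -> [3, 5, 12, 14, 17]
Pass 4: compare adjacent pairs (0,1)..(0,1) = 1 comparison(s), 0 swap(s) -> [3, 5, 12, 14, 17]
Total comparisons: 4 + 3 + 2 + 1 = 10


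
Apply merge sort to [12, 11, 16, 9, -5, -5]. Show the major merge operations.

Divide and conquer:
  Merge [11] + [16] -> [11, 16]
  Merge [12] + [11, 16] -> [11, 12, 16]
  Merge [-5] + [-5] -> [-5, -5]
  Merge [9] + [-5, -5] -> [-5, -5, 9]
  Merge [11, 12, 16] + [-5, -5, 9] -> [-5, -5, 9, 11, 12, 16]


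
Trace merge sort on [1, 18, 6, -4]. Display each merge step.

Divide and conquer:
  Merge [1] + [18] -> [1, 18]
  Merge [6] + [-4] -> [-4, 6]
  Merge [1, 18] + [-4, 6] -> [-4, 1, 6, 18]


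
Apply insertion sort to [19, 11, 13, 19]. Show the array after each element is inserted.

First element 19 is already 'sorted'
Insert 11: shifted 1 elements -> [11, 19, 13, 19]
Insert 13: shifted 1 elements -> [11, 13, 19, 19]
Insert 19: shifted 0 elements -> [11, 13, 19, 19]


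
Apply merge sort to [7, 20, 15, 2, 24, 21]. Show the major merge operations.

Divide and conquer:
  Merge [20] + [15] -> [15, 20]
  Merge [7] + [15, 20] -> [7, 15, 20]
  Merge [24] + [21] -> [21, 24]
  Merge [2] + [21, 24] -> [2, 21, 24]
  Merge [7, 15, 20] + [2, 21, 24] -> [2, 7, 15, 20, 21, 24]


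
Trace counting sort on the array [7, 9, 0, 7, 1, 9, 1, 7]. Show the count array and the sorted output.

Count array: [1, 2, 0, 0, 0, 0, 0, 3, 0, 2]
(count[i] = number of elements equal to i)
Cumulative count: [1, 3, 3, 3, 3, 3, 3, 6, 6, 8]
Sorted: [0, 1, 1, 7, 7, 7, 9, 9]


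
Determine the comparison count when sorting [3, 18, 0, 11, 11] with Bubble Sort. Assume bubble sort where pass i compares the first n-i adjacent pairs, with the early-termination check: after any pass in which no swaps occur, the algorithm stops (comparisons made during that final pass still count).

Pass 1: compare adjacent pairs (0,1)..(3,4) = 4 comparison(s), 3 swap(s) -> [3, 0, 11, 11, 18]
Pass 2: compare adjacent pairs (0,1)..(2,3) = 3 comparison(s), 1 swap(s) -> [0, 3, 11, 11, 18]
Pass 3: compare adjacent pairs (0,1)..(1,2) = 2 comparison(s), 0 swap(s) -> [0, 3, 11, 11, 18]
No swaps in this pass, so bubble sort stops here.
Total comparisons: 4 + 3 + 2 = 9


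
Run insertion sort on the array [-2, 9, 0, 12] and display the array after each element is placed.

First element -2 is already 'sorted'
Insert 9: shifted 0 elements -> [-2, 9, 0, 12]
Insert 0: shifted 1 elements -> [-2, 0, 9, 12]
Insert 12: shifted 0 elements -> [-2, 0, 9, 12]


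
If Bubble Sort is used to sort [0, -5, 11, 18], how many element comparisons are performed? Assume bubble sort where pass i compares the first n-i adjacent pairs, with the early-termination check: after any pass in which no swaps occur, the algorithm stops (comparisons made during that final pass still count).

Pass 1: compare adjacent pairs (0,1)..(2,3) = 3 comparison(s), 1 swap(s) -> [-5, 0, 11, 18]
Pass 2: compare adjacent pairs (0,1)..(1,2) = 2 comparison(s), 0 swap(s) -> [-5, 0, 11, 18]
No swaps in this pass, so bubble sort stops here.
Total comparisons: 3 + 2 = 5


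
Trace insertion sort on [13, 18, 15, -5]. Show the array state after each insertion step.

First element 13 is already 'sorted'
Insert 18: shifted 0 elements -> [13, 18, 15, -5]
Insert 15: shifted 1 elements -> [13, 15, 18, -5]
Insert -5: shifted 3 elements -> [-5, 13, 15, 18]


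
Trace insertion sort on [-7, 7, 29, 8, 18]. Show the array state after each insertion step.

First element -7 is already 'sorted'
Insert 7: shifted 0 elements -> [-7, 7, 29, 8, 18]
Insert 29: shifted 0 elements -> [-7, 7, 29, 8, 18]
Insert 8: shifted 1 elements -> [-7, 7, 8, 29, 18]
Insert 18: shifted 1 elements -> [-7, 7, 8, 18, 29]


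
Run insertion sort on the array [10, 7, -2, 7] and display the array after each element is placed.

First element 10 is already 'sorted'
Insert 7: shifted 1 elements -> [7, 10, -2, 7]
Insert -2: shifted 2 elements -> [-2, 7, 10, 7]
Insert 7: shifted 1 elements -> [-2, 7, 7, 10]


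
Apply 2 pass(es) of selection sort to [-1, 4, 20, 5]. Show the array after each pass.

Pass 1: Select minimum -1 at index 0, swap -> [-1, 4, 20, 5]
Pass 2: Select minimum 4 at index 1, swap -> [-1, 4, 20, 5]


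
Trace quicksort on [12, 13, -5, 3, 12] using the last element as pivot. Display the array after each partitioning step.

Partition 1: pivot=12 at index 3 -> [12, -5, 3, 12, 13]
Partition 2: pivot=3 at index 1 -> [-5, 3, 12, 12, 13]


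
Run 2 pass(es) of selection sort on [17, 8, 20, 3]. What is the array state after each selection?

Pass 1: Select minimum 3 at index 3, swap -> [3, 8, 20, 17]
Pass 2: Select minimum 8 at index 1, swap -> [3, 8, 20, 17]


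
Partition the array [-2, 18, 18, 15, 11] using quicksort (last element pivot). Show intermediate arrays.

Partition 1: pivot=11 at index 1 -> [-2, 11, 18, 15, 18]
Partition 2: pivot=18 at index 4 -> [-2, 11, 18, 15, 18]
Partition 3: pivot=15 at index 2 -> [-2, 11, 15, 18, 18]


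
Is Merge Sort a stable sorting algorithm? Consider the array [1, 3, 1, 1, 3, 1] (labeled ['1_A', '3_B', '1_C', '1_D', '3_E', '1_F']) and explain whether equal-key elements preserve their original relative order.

Trace Merge Sort on the labeled array (the key is the number; the letter only tracks identity):
  Merge [3_B] + [1_C] -> [1_C, 3_B]
  Merge [1_A] + [1_C, 3_B] -> [1_A, 1_C, 3_B]
  Merge [3_E] + [1_F] -> [1_F, 3_E]
  Merge [1_D] + [1_F, 3_E] -> [1_D, 1_F, 3_E]
  Merge [1_A, 1_C, 3_B] + [1_D, 1_F, 3_E] -> [1_A, 1_C, 1_D, 1_F, 3_B, 3_E]
Final order: [1_A, 1_C, 1_D, 1_F, 3_B, 3_E]
Equal keys:
  value 1: originally 1_A, 1_C, 1_D, 1_F; after sorting 1_A, 1_C, 1_D, 1_F -> order preserved
  value 3: originally 3_B, 3_E; after sorting 3_B, 3_E -> order preserved
All equal keys kept their original relative order. Merge Sort is stable: when the heads of the two halves are equal the merge takes from the left half first.
Answer: Stable


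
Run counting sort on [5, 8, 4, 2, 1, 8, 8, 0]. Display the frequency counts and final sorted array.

Count array: [1, 1, 1, 0, 1, 1, 0, 0, 3]
(count[i] = number of elements equal to i)
Cumulative count: [1, 2, 3, 3, 4, 5, 5, 5, 8]
Sorted: [0, 1, 2, 4, 5, 8, 8, 8]


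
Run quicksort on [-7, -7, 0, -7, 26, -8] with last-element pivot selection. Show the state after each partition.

Partition 1: pivot=-8 at index 0 -> [-8, -7, 0, -7, 26, -7]
Partition 2: pivot=-7 at index 3 -> [-8, -7, -7, -7, 26, 0]
Partition 3: pivot=-7 at index 2 -> [-8, -7, -7, -7, 26, 0]
Partition 4: pivot=0 at index 4 -> [-8, -7, -7, -7, 0, 26]


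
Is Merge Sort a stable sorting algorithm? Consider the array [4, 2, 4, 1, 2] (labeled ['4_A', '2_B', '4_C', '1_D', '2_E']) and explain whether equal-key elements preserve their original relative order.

Trace Merge Sort on the labeled array (the key is the number; the letter only tracks identity):
  Merge [4_A] + [2_B] -> [2_B, 4_A]
  Merge [1_D] + [2_E] -> [1_D, 2_E]
  Merge [4_C] + [1_D, 2_E] -> [1_D, 2_E, 4_C]
  Merge [2_B, 4_A] + [1_D, 2_E, 4_C] -> [1_D, 2_B, 2_E, 4_A, 4_C]
Final order: [1_D, 2_B, 2_E, 4_A, 4_C]
Equal keys:
  value 2: originally 2_B, 2_E; after sorting 2_B, 2_E -> order preserved
  value 4: originally 4_A, 4_C; after sorting 4_A, 4_C -> order preserved
All equal keys kept their original relative order. Merge Sort is stable: when the heads of the two halves are equal the merge takes from the left half first.
Answer: Stable


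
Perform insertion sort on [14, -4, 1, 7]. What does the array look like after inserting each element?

First element 14 is already 'sorted'
Insert -4: shifted 1 elements -> [-4, 14, 1, 7]
Insert 1: shifted 1 elements -> [-4, 1, 14, 7]
Insert 7: shifted 1 elements -> [-4, 1, 7, 14]


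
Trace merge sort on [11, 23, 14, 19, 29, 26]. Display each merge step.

Divide and conquer:
  Merge [23] + [14] -> [14, 23]
  Merge [11] + [14, 23] -> [11, 14, 23]
  Merge [29] + [26] -> [26, 29]
  Merge [19] + [26, 29] -> [19, 26, 29]
  Merge [11, 14, 23] + [19, 26, 29] -> [11, 14, 19, 23, 26, 29]


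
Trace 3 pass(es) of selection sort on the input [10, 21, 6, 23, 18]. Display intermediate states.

Pass 1: Select minimum 6 at index 2, swap -> [6, 21, 10, 23, 18]
Pass 2: Select minimum 10 at index 2, swap -> [6, 10, 21, 23, 18]
Pass 3: Select minimum 18 at index 4, swap -> [6, 10, 18, 23, 21]


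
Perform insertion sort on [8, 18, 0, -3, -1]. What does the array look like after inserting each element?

First element 8 is already 'sorted'
Insert 18: shifted 0 elements -> [8, 18, 0, -3, -1]
Insert 0: shifted 2 elements -> [0, 8, 18, -3, -1]
Insert -3: shifted 3 elements -> [-3, 0, 8, 18, -1]
Insert -1: shifted 3 elements -> [-3, -1, 0, 8, 18]


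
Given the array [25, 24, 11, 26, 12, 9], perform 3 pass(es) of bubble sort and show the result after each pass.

After pass 1: [24, 11, 25, 12, 9, 26] (4 swaps)
After pass 2: [11, 24, 12, 9, 25, 26] (3 swaps)
After pass 3: [11, 12, 9, 24, 25, 26] (2 swaps)
Total swaps: 9


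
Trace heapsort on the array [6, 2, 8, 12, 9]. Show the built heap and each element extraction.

Build heap: [12, 9, 8, 2, 6]
Extract 12: [9, 6, 8, 2, 12]
Extract 9: [8, 6, 2, 9, 12]
Extract 8: [6, 2, 8, 9, 12]
Extract 6: [2, 6, 8, 9, 12]


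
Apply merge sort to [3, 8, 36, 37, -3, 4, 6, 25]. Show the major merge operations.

Divide and conquer:
  Merge [3] + [8] -> [3, 8]
  Merge [36] + [37] -> [36, 37]
  Merge [3, 8] + [36, 37] -> [3, 8, 36, 37]
  Merge [-3] + [4] -> [-3, 4]
  Merge [6] + [25] -> [6, 25]
  Merge [-3, 4] + [6, 25] -> [-3, 4, 6, 25]
  Merge [3, 8, 36, 37] + [-3, 4, 6, 25] -> [-3, 3, 4, 6, 8, 25, 36, 37]


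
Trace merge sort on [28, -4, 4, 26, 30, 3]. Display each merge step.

Divide and conquer:
  Merge [-4] + [4] -> [-4, 4]
  Merge [28] + [-4, 4] -> [-4, 4, 28]
  Merge [30] + [3] -> [3, 30]
  Merge [26] + [3, 30] -> [3, 26, 30]
  Merge [-4, 4, 28] + [3, 26, 30] -> [-4, 3, 4, 26, 28, 30]


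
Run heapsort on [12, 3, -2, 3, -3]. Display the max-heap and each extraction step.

Build heap: [12, 3, -2, 3, -3]
Extract 12: [3, 3, -2, -3, 12]
Extract 3: [3, -3, -2, 3, 12]
Extract 3: [-2, -3, 3, 3, 12]
Extract -2: [-3, -2, 3, 3, 12]


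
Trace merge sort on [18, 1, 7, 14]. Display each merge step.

Divide and conquer:
  Merge [18] + [1] -> [1, 18]
  Merge [7] + [14] -> [7, 14]
  Merge [1, 18] + [7, 14] -> [1, 7, 14, 18]


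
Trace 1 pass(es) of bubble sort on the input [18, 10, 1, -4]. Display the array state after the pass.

After pass 1: [10, 1, -4, 18] (3 swaps)
Total swaps: 3


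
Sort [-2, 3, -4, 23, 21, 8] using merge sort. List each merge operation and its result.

Divide and conquer:
  Merge [3] + [-4] -> [-4, 3]
  Merge [-2] + [-4, 3] -> [-4, -2, 3]
  Merge [21] + [8] -> [8, 21]
  Merge [23] + [8, 21] -> [8, 21, 23]
  Merge [-4, -2, 3] + [8, 21, 23] -> [-4, -2, 3, 8, 21, 23]


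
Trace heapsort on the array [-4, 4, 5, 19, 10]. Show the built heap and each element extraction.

Build heap: [19, 10, 5, 4, -4]
Extract 19: [10, 4, 5, -4, 19]
Extract 10: [5, 4, -4, 10, 19]
Extract 5: [4, -4, 5, 10, 19]
Extract 4: [-4, 4, 5, 10, 19]


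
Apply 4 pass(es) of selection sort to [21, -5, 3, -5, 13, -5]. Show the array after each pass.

Pass 1: Select minimum -5 at index 1, swap -> [-5, 21, 3, -5, 13, -5]
Pass 2: Select minimum -5 at index 3, swap -> [-5, -5, 3, 21, 13, -5]
Pass 3: Select minimum -5 at index 5, swap -> [-5, -5, -5, 21, 13, 3]
Pass 4: Select minimum 3 at index 5, swap -> [-5, -5, -5, 3, 13, 21]


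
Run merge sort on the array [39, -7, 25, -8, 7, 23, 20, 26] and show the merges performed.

Divide and conquer:
  Merge [39] + [-7] -> [-7, 39]
  Merge [25] + [-8] -> [-8, 25]
  Merge [-7, 39] + [-8, 25] -> [-8, -7, 25, 39]
  Merge [7] + [23] -> [7, 23]
  Merge [20] + [26] -> [20, 26]
  Merge [7, 23] + [20, 26] -> [7, 20, 23, 26]
  Merge [-8, -7, 25, 39] + [7, 20, 23, 26] -> [-8, -7, 7, 20, 23, 25, 26, 39]


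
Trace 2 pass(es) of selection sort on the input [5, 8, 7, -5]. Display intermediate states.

Pass 1: Select minimum -5 at index 3, swap -> [-5, 8, 7, 5]
Pass 2: Select minimum 5 at index 3, swap -> [-5, 5, 7, 8]


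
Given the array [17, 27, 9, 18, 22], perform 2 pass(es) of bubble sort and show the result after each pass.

After pass 1: [17, 9, 18, 22, 27] (3 swaps)
After pass 2: [9, 17, 18, 22, 27] (1 swaps)
Total swaps: 4


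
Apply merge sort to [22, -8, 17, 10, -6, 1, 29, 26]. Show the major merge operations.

Divide and conquer:
  Merge [22] + [-8] -> [-8, 22]
  Merge [17] + [10] -> [10, 17]
  Merge [-8, 22] + [10, 17] -> [-8, 10, 17, 22]
  Merge [-6] + [1] -> [-6, 1]
  Merge [29] + [26] -> [26, 29]
  Merge [-6, 1] + [26, 29] -> [-6, 1, 26, 29]
  Merge [-8, 10, 17, 22] + [-6, 1, 26, 29] -> [-8, -6, 1, 10, 17, 22, 26, 29]


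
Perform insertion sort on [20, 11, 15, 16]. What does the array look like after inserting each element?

First element 20 is already 'sorted'
Insert 11: shifted 1 elements -> [11, 20, 15, 16]
Insert 15: shifted 1 elements -> [11, 15, 20, 16]
Insert 16: shifted 1 elements -> [11, 15, 16, 20]


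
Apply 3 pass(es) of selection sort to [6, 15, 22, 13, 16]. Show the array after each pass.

Pass 1: Select minimum 6 at index 0, swap -> [6, 15, 22, 13, 16]
Pass 2: Select minimum 13 at index 3, swap -> [6, 13, 22, 15, 16]
Pass 3: Select minimum 15 at index 3, swap -> [6, 13, 15, 22, 16]


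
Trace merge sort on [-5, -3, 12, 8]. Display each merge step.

Divide and conquer:
  Merge [-5] + [-3] -> [-5, -3]
  Merge [12] + [8] -> [8, 12]
  Merge [-5, -3] + [8, 12] -> [-5, -3, 8, 12]


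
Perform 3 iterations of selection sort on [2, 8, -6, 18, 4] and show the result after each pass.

Pass 1: Select minimum -6 at index 2, swap -> [-6, 8, 2, 18, 4]
Pass 2: Select minimum 2 at index 2, swap -> [-6, 2, 8, 18, 4]
Pass 3: Select minimum 4 at index 4, swap -> [-6, 2, 4, 18, 8]


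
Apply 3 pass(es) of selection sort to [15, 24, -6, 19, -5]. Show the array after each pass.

Pass 1: Select minimum -6 at index 2, swap -> [-6, 24, 15, 19, -5]
Pass 2: Select minimum -5 at index 4, swap -> [-6, -5, 15, 19, 24]
Pass 3: Select minimum 15 at index 2, swap -> [-6, -5, 15, 19, 24]


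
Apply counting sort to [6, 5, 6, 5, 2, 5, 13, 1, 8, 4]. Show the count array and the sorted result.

Count array: [0, 1, 1, 0, 1, 3, 2, 0, 1, 0, 0, 0, 0, 1]
(count[i] = number of elements equal to i)
Cumulative count: [0, 1, 2, 2, 3, 6, 8, 8, 9, 9, 9, 9, 9, 10]
Sorted: [1, 2, 4, 5, 5, 5, 6, 6, 8, 13]


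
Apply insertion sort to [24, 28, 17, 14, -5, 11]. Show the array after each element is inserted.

First element 24 is already 'sorted'
Insert 28: shifted 0 elements -> [24, 28, 17, 14, -5, 11]
Insert 17: shifted 2 elements -> [17, 24, 28, 14, -5, 11]
Insert 14: shifted 3 elements -> [14, 17, 24, 28, -5, 11]
Insert -5: shifted 4 elements -> [-5, 14, 17, 24, 28, 11]
Insert 11: shifted 4 elements -> [-5, 11, 14, 17, 24, 28]


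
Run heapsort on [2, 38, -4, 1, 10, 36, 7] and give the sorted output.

Build heap: [38, 10, 36, 1, 2, -4, 7]
Extract 38: [36, 10, 7, 1, 2, -4, 38]
Extract 36: [10, 2, 7, 1, -4, 36, 38]
Extract 10: [7, 2, -4, 1, 10, 36, 38]
Extract 7: [2, 1, -4, 7, 10, 36, 38]
Extract 2: [1, -4, 2, 7, 10, 36, 38]
Extract 1: [-4, 1, 2, 7, 10, 36, 38]


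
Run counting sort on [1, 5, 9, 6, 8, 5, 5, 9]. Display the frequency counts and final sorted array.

Count array: [0, 1, 0, 0, 0, 3, 1, 0, 1, 2]
(count[i] = number of elements equal to i)
Cumulative count: [0, 1, 1, 1, 1, 4, 5, 5, 6, 8]
Sorted: [1, 5, 5, 5, 6, 8, 9, 9]


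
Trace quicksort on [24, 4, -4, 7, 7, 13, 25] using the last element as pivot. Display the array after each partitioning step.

Partition 1: pivot=25 at index 6 -> [24, 4, -4, 7, 7, 13, 25]
Partition 2: pivot=13 at index 4 -> [4, -4, 7, 7, 13, 24, 25]
Partition 3: pivot=7 at index 3 -> [4, -4, 7, 7, 13, 24, 25]
Partition 4: pivot=7 at index 2 -> [4, -4, 7, 7, 13, 24, 25]
Partition 5: pivot=-4 at index 0 -> [-4, 4, 7, 7, 13, 24, 25]


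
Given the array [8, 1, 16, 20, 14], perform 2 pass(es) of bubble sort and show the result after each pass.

After pass 1: [1, 8, 16, 14, 20] (2 swaps)
After pass 2: [1, 8, 14, 16, 20] (1 swaps)
Total swaps: 3


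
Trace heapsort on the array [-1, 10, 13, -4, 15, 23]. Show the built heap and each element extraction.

Build heap: [23, 15, 13, -4, 10, -1]
Extract 23: [15, 10, 13, -4, -1, 23]
Extract 15: [13, 10, -1, -4, 15, 23]
Extract 13: [10, -4, -1, 13, 15, 23]
Extract 10: [-1, -4, 10, 13, 15, 23]
Extract -1: [-4, -1, 10, 13, 15, 23]


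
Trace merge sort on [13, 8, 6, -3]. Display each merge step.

Divide and conquer:
  Merge [13] + [8] -> [8, 13]
  Merge [6] + [-3] -> [-3, 6]
  Merge [8, 13] + [-3, 6] -> [-3, 6, 8, 13]


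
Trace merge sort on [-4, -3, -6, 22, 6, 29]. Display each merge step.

Divide and conquer:
  Merge [-3] + [-6] -> [-6, -3]
  Merge [-4] + [-6, -3] -> [-6, -4, -3]
  Merge [6] + [29] -> [6, 29]
  Merge [22] + [6, 29] -> [6, 22, 29]
  Merge [-6, -4, -3] + [6, 22, 29] -> [-6, -4, -3, 6, 22, 29]


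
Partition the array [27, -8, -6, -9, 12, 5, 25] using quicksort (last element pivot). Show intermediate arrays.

Partition 1: pivot=25 at index 5 -> [-8, -6, -9, 12, 5, 25, 27]
Partition 2: pivot=5 at index 3 -> [-8, -6, -9, 5, 12, 25, 27]
Partition 3: pivot=-9 at index 0 -> [-9, -6, -8, 5, 12, 25, 27]
Partition 4: pivot=-8 at index 1 -> [-9, -8, -6, 5, 12, 25, 27]


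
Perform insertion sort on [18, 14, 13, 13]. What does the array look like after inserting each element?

First element 18 is already 'sorted'
Insert 14: shifted 1 elements -> [14, 18, 13, 13]
Insert 13: shifted 2 elements -> [13, 14, 18, 13]
Insert 13: shifted 2 elements -> [13, 13, 14, 18]


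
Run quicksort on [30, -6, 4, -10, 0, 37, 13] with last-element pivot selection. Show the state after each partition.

Partition 1: pivot=13 at index 4 -> [-6, 4, -10, 0, 13, 37, 30]
Partition 2: pivot=0 at index 2 -> [-6, -10, 0, 4, 13, 37, 30]
Partition 3: pivot=-10 at index 0 -> [-10, -6, 0, 4, 13, 37, 30]
Partition 4: pivot=30 at index 5 -> [-10, -6, 0, 4, 13, 30, 37]


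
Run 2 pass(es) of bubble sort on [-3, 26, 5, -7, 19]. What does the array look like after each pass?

After pass 1: [-3, 5, -7, 19, 26] (3 swaps)
After pass 2: [-3, -7, 5, 19, 26] (1 swaps)
Total swaps: 4


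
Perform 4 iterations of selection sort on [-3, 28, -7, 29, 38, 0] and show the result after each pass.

Pass 1: Select minimum -7 at index 2, swap -> [-7, 28, -3, 29, 38, 0]
Pass 2: Select minimum -3 at index 2, swap -> [-7, -3, 28, 29, 38, 0]
Pass 3: Select minimum 0 at index 5, swap -> [-7, -3, 0, 29, 38, 28]
Pass 4: Select minimum 28 at index 5, swap -> [-7, -3, 0, 28, 38, 29]


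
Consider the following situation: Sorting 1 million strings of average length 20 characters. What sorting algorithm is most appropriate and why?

Best choice: MSD radix sort or Mergesort
Reason: MSD radix sort is a non-comparison sort that buckets the strings by successive character positions, running in time proportional to the total number of characters examined rather than O(n log n) string comparisons; mergesort is a stable O(n log n)-comparison alternative that works for arbitrary variable-length keys


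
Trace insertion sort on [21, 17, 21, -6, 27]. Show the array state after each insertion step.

First element 21 is already 'sorted'
Insert 17: shifted 1 elements -> [17, 21, 21, -6, 27]
Insert 21: shifted 0 elements -> [17, 21, 21, -6, 27]
Insert -6: shifted 3 elements -> [-6, 17, 21, 21, 27]
Insert 27: shifted 0 elements -> [-6, 17, 21, 21, 27]


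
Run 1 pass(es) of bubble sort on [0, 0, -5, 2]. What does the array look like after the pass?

After pass 1: [0, -5, 0, 2] (1 swaps)
Total swaps: 1


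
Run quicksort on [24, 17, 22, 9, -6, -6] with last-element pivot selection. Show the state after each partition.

Partition 1: pivot=-6 at index 1 -> [-6, -6, 22, 9, 24, 17]
Partition 2: pivot=17 at index 3 -> [-6, -6, 9, 17, 24, 22]
Partition 3: pivot=22 at index 4 -> [-6, -6, 9, 17, 22, 24]


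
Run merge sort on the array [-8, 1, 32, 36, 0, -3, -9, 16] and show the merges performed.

Divide and conquer:
  Merge [-8] + [1] -> [-8, 1]
  Merge [32] + [36] -> [32, 36]
  Merge [-8, 1] + [32, 36] -> [-8, 1, 32, 36]
  Merge [0] + [-3] -> [-3, 0]
  Merge [-9] + [16] -> [-9, 16]
  Merge [-3, 0] + [-9, 16] -> [-9, -3, 0, 16]
  Merge [-8, 1, 32, 36] + [-9, -3, 0, 16] -> [-9, -8, -3, 0, 1, 16, 32, 36]


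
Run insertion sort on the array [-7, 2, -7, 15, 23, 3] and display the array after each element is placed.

First element -7 is already 'sorted'
Insert 2: shifted 0 elements -> [-7, 2, -7, 15, 23, 3]
Insert -7: shifted 1 elements -> [-7, -7, 2, 15, 23, 3]
Insert 15: shifted 0 elements -> [-7, -7, 2, 15, 23, 3]
Insert 23: shifted 0 elements -> [-7, -7, 2, 15, 23, 3]
Insert 3: shifted 2 elements -> [-7, -7, 2, 3, 15, 23]


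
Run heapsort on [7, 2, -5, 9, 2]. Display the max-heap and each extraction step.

Build heap: [9, 7, -5, 2, 2]
Extract 9: [7, 2, -5, 2, 9]
Extract 7: [2, 2, -5, 7, 9]
Extract 2: [2, -5, 2, 7, 9]
Extract 2: [-5, 2, 2, 7, 9]


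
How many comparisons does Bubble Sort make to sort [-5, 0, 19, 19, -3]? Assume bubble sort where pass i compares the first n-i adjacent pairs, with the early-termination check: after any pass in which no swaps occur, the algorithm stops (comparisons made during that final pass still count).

Pass 1: compare adjacent pairs (0,1)..(3,4) = 4 comparison(s), 1 swap(s) -> [-5, 0, 19, -3, 19]
Pass 2: compare adjacent pairs (0,1)..(2,3) = 3 comparison(s), 1 swap(s) -> [-5, 0, -3, 19, 19]
Pass 3: compare adjacent pairs (0,1)..(1,2) = 2 comparison(s), 1 swap(s) -> [-5, -3, 0, 19, 19]
Pass 4: compare adjacent pairs (0,1)..(0,1) = 1 comparison(s), 0 swap(s) -> [-5, -3, 0, 19, 19]
No swaps in this pass, so bubble sort stops here.
Total comparisons: 4 + 3 + 2 + 1 = 10


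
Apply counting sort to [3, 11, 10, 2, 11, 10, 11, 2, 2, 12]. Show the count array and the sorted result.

Count array: [0, 0, 3, 1, 0, 0, 0, 0, 0, 0, 2, 3, 1]
(count[i] = number of elements equal to i)
Cumulative count: [0, 0, 3, 4, 4, 4, 4, 4, 4, 4, 6, 9, 10]
Sorted: [2, 2, 2, 3, 10, 10, 11, 11, 11, 12]


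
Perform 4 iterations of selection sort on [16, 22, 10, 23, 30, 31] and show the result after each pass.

Pass 1: Select minimum 10 at index 2, swap -> [10, 22, 16, 23, 30, 31]
Pass 2: Select minimum 16 at index 2, swap -> [10, 16, 22, 23, 30, 31]
Pass 3: Select minimum 22 at index 2, swap -> [10, 16, 22, 23, 30, 31]
Pass 4: Select minimum 23 at index 3, swap -> [10, 16, 22, 23, 30, 31]


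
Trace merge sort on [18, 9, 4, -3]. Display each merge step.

Divide and conquer:
  Merge [18] + [9] -> [9, 18]
  Merge [4] + [-3] -> [-3, 4]
  Merge [9, 18] + [-3, 4] -> [-3, 4, 9, 18]


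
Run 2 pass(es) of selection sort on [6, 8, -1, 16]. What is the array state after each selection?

Pass 1: Select minimum -1 at index 2, swap -> [-1, 8, 6, 16]
Pass 2: Select minimum 6 at index 2, swap -> [-1, 6, 8, 16]


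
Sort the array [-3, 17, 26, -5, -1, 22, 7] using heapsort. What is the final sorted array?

Build heap: [26, 17, 22, -5, -1, -3, 7]
Extract 26: [22, 17, 7, -5, -1, -3, 26]
Extract 22: [17, -1, 7, -5, -3, 22, 26]
Extract 17: [7, -1, -3, -5, 17, 22, 26]
Extract 7: [-1, -5, -3, 7, 17, 22, 26]
Extract -1: [-3, -5, -1, 7, 17, 22, 26]
Extract -3: [-5, -3, -1, 7, 17, 22, 26]


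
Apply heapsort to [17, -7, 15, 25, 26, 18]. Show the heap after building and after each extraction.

Build heap: [26, 25, 18, 17, -7, 15]
Extract 26: [25, 17, 18, 15, -7, 26]
Extract 25: [18, 17, -7, 15, 25, 26]
Extract 18: [17, 15, -7, 18, 25, 26]
Extract 17: [15, -7, 17, 18, 25, 26]
Extract 15: [-7, 15, 17, 18, 25, 26]


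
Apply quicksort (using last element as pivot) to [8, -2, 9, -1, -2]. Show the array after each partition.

Partition 1: pivot=-2 at index 1 -> [-2, -2, 9, -1, 8]
Partition 2: pivot=8 at index 3 -> [-2, -2, -1, 8, 9]


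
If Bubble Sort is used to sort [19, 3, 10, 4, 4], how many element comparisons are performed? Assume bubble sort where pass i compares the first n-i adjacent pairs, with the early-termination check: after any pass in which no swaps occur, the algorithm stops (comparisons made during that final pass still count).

Pass 1: compare adjacent pairs (0,1)..(3,4) = 4 comparison(s), 4 swap(s) -> [3, 10, 4, 4, 19]
Pass 2: compare adjacent pairs (0,1)..(2,3) = 3 comparison(s), 2 swap(s) -> [3, 4, 4, 10, 19]
Pass 3: compare adjacent pairs (0,1)..(1,2) = 2 comparison(s), 0 swap(s) -> [3, 4, 4, 10, 19]
No swaps in this pass, so bubble sort stops here.
Total comparisons: 4 + 3 + 2 = 9


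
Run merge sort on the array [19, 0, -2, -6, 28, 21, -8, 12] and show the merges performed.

Divide and conquer:
  Merge [19] + [0] -> [0, 19]
  Merge [-2] + [-6] -> [-6, -2]
  Merge [0, 19] + [-6, -2] -> [-6, -2, 0, 19]
  Merge [28] + [21] -> [21, 28]
  Merge [-8] + [12] -> [-8, 12]
  Merge [21, 28] + [-8, 12] -> [-8, 12, 21, 28]
  Merge [-6, -2, 0, 19] + [-8, 12, 21, 28] -> [-8, -6, -2, 0, 12, 19, 21, 28]


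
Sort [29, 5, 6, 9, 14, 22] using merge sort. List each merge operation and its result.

Divide and conquer:
  Merge [5] + [6] -> [5, 6]
  Merge [29] + [5, 6] -> [5, 6, 29]
  Merge [14] + [22] -> [14, 22]
  Merge [9] + [14, 22] -> [9, 14, 22]
  Merge [5, 6, 29] + [9, 14, 22] -> [5, 6, 9, 14, 22, 29]


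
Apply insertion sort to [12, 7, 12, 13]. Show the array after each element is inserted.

First element 12 is already 'sorted'
Insert 7: shifted 1 elements -> [7, 12, 12, 13]
Insert 12: shifted 0 elements -> [7, 12, 12, 13]
Insert 13: shifted 0 elements -> [7, 12, 12, 13]


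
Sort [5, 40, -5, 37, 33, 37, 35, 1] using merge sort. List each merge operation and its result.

Divide and conquer:
  Merge [5] + [40] -> [5, 40]
  Merge [-5] + [37] -> [-5, 37]
  Merge [5, 40] + [-5, 37] -> [-5, 5, 37, 40]
  Merge [33] + [37] -> [33, 37]
  Merge [35] + [1] -> [1, 35]
  Merge [33, 37] + [1, 35] -> [1, 33, 35, 37]
  Merge [-5, 5, 37, 40] + [1, 33, 35, 37] -> [-5, 1, 5, 33, 35, 37, 37, 40]


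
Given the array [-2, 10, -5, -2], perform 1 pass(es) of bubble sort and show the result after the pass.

After pass 1: [-2, -5, -2, 10] (2 swaps)
Total swaps: 2


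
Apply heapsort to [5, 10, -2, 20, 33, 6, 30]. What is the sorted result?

Build heap: [33, 20, 30, 5, 10, 6, -2]
Extract 33: [30, 20, 6, 5, 10, -2, 33]
Extract 30: [20, 10, 6, 5, -2, 30, 33]
Extract 20: [10, 5, 6, -2, 20, 30, 33]
Extract 10: [6, 5, -2, 10, 20, 30, 33]
Extract 6: [5, -2, 6, 10, 20, 30, 33]
Extract 5: [-2, 5, 6, 10, 20, 30, 33]
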